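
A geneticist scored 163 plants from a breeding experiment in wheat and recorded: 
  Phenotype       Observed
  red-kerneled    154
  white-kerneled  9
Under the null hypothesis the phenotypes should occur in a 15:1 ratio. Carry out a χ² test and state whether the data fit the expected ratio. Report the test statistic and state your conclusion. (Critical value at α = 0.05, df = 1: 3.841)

0.148; consistent

The 15:1 ratio has 16 parts, so with N = 163 the expected counts are:
  red-kerneled: 163 × 15/16 = 152.8125
  white-kerneled: 163 × 1/16 = 10.1875
χ² = Σ (O − E)² / E
  red-kerneled: (154 − 152.8125)² / 152.8125 = 0.0092
  white-kerneled: (9 − 10.1875)² / 10.1875 = 0.1384
χ² = 0.0092 + 0.1384 = 0.1476 ≈ 0.148
Degrees of freedom = 2 − 1 = 1; critical value at α = 0.05 is 3.841.
Since 0.148 < 3.841, we fail to reject the null hypothesis — the data are consistent with the 15:1 ratio.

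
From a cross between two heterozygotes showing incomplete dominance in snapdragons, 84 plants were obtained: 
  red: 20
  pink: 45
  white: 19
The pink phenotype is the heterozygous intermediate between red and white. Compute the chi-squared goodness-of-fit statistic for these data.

0.452

With incomplete dominance, a heterozygote × heterozygote cross gives a 1:2:1 phenotypic ratio.
Total ratio parts = 4. Expected numbers out of 84:
  red: 84 × 1/4 = 21
  pink: 84 × 2/4 = 42
  white: 84 × 1/4 = 21
χ² = Σ (O − E)² / E
  red: (20 − 21)² / 21 = 0.0476
  pink: (45 − 42)² / 42 = 0.2143
  white: (19 − 21)² / 21 = 0.1905
χ² = 0.0476 + 0.2143 + 0.1905 = 0.4524 ≈ 0.452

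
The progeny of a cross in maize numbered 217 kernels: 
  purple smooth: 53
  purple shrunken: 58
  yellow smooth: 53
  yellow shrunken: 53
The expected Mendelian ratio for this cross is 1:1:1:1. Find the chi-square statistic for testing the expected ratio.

Expected counts for N = 217 under a 1:1:1:1 ratio (total parts = 4):
  purple smooth: 217 × 1/4 = 54.25
  purple shrunken: 217 × 1/4 = 54.25
  yellow smooth: 217 × 1/4 = 54.25
  yellow shrunken: 217 × 1/4 = 54.25
χ² = Σ (O − E)² / E
  purple smooth: (53 − 54.25)² / 54.25 = 0.0288
  purple shrunken: (58 − 54.25)² / 54.25 = 0.2592
  yellow smooth: (53 − 54.25)² / 54.25 = 0.0288
  yellow shrunken: (53 − 54.25)² / 54.25 = 0.0288
χ² = 0.0288 + 0.2592 + 0.0288 + 0.0288 = 0.3456 ≈ 0.346

0.346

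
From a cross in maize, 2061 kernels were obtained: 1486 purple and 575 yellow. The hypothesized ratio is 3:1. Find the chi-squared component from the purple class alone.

Under the 3:1 hypothesis (Σ ratio = 4, N = 2061):
  purple: 2061 × 3/4 = 1545.75
  yellow: 2061 × 1/4 = 515.25
Contribution of purple: (1486 − 1545.75)² / 1545.75 = 2.3096

2.310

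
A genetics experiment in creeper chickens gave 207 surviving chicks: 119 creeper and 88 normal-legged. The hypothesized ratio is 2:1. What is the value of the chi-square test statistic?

Expected counts for N = 207 under a 2:1 ratio (total parts = 3):
  creeper: 207 × 2/3 = 138
  normal-legged: 207 × 1/3 = 69
χ² = Σ (O − E)² / E
  creeper: (119 − 138)² / 138 = 2.6159
  normal-legged: (88 − 69)² / 69 = 5.2319
χ² = 2.6159 + 5.2319 = 7.8478 ≈ 7.848

7.848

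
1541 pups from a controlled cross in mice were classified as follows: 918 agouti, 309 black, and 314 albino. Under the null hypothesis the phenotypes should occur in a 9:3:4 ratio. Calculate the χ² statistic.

17.593

Expected counts for N = 1541 under a 9:3:4 ratio (total parts = 16):
  agouti: 1541 × 9/16 = 866.8125
  black: 1541 × 3/16 = 288.9375
  albino: 1541 × 4/16 = 385.25
χ² = Σ (O − E)² / E
  agouti: (918 − 866.8125)² / 866.8125 = 3.0228
  black: (309 − 288.9375)² / 288.9375 = 1.3930
  albino: (314 − 385.25)² / 385.25 = 13.1773
χ² = 3.0228 + 1.3930 + 13.1773 = 17.5931 ≈ 17.593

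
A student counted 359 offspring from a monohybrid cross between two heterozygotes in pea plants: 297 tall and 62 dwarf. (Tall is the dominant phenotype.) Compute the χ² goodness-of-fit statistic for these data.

For a monohybrid cross between heterozygotes with complete dominance, the expected phenotypic ratio is 3:1.
Expected counts for N = 359 under a 3:1 ratio (total parts = 4):
  tall: 359 × 3/4 = 269.25
  dwarf: 359 × 1/4 = 89.75
χ² = Σ (O − E)² / E
  tall: (297 − 269.25)² / 269.25 = 2.8600
  dwarf: (62 − 89.75)² / 89.75 = 8.5801
χ² = 2.8600 + 8.5801 = 11.4401 ≈ 11.440

11.440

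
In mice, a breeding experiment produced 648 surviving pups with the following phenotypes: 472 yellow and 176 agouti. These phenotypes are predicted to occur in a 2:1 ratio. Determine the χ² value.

11.111

Total ratio parts = 3. Expected numbers out of 648:
  yellow: 648 × 2/3 = 432
  agouti: 648 × 1/3 = 216
χ² = Σ (O − E)² / E
  yellow: (472 − 432)² / 432 = 3.7037
  agouti: (176 − 216)² / 216 = 7.4074
χ² = 3.7037 + 7.4074 = 11.1111 ≈ 11.111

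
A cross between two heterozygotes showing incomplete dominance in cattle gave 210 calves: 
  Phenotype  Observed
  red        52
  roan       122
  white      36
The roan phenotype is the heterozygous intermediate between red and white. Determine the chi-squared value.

With incomplete dominance, a heterozygote × heterozygote cross gives a 1:2:1 phenotypic ratio.
Total ratio parts = 4. Expected numbers out of 210:
  red: 210 × 1/4 = 52.5
  roan: 210 × 2/4 = 105
  white: 210 × 1/4 = 52.5
χ² = Σ (O − E)² / E
  red: (52 − 52.5)² / 52.5 = 0.0048
  roan: (122 − 105)² / 105 = 2.7524
  white: (36 − 52.5)² / 52.5 = 5.1857
χ² = 0.0048 + 2.7524 + 5.1857 = 7.9429 ≈ 7.943

7.943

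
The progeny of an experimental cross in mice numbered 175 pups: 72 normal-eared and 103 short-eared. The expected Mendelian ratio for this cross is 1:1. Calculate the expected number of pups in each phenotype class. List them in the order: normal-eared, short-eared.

Total ratio parts = 2. Expected numbers out of 175:
  normal-eared: 175 × 1/2 = 87.5
  short-eared: 175 × 1/2 = 87.5

87.5, 87.5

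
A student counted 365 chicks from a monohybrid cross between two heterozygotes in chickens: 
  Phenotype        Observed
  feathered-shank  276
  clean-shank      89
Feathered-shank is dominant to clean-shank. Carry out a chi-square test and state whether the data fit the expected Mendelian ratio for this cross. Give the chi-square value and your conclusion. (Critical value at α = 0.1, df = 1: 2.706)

0.074; consistent

For a monohybrid cross between heterozygotes with complete dominance, the expected phenotypic ratio is 3:1.
Under the 3:1 hypothesis (Σ ratio = 4, N = 365):
  feathered-shank: 365 × 3/4 = 273.75
  clean-shank: 365 × 1/4 = 91.25
χ² = Σ (O − E)² / E
  feathered-shank: (276 − 273.75)² / 273.75 = 0.0185
  clean-shank: (89 − 91.25)² / 91.25 = 0.0555
χ² = 0.0185 + 0.0555 = 0.074
Degrees of freedom = 2 − 1 = 1; critical value at α = 0.1 is 2.706.
Since 0.074 < 2.706, we fail to reject the null hypothesis — the data are consistent with the 3:1 ratio.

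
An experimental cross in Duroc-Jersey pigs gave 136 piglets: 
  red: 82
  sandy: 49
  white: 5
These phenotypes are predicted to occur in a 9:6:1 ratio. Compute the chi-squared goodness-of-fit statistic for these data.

1.915

Total ratio parts = 16. Expected numbers out of 136:
  red: 136 × 9/16 = 76.5
  sandy: 136 × 6/16 = 51
  white: 136 × 1/16 = 8.5
χ² = Σ (O − E)² / E
  red: (82 − 76.5)² / 76.5 = 0.3954
  sandy: (49 − 51)² / 51 = 0.0784
  white: (5 − 8.5)² / 8.5 = 1.4412
χ² = 0.3954 + 0.0784 + 1.4412 = 1.915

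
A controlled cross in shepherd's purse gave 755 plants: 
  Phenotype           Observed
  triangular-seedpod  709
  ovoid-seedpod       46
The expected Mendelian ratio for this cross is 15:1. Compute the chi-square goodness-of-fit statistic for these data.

The 15:1 ratio has 16 parts, so with N = 755 the expected counts are:
  triangular-seedpod: 755 × 15/16 = 707.8125
  ovoid-seedpod: 755 × 1/16 = 47.1875
χ² = Σ (O − E)² / E
  triangular-seedpod: (709 − 707.8125)² / 707.8125 = 0.0020
  ovoid-seedpod: (46 − 47.1875)² / 47.1875 = 0.0299
χ² = 0.0020 + 0.0299 = 0.0319 ≈ 0.032

0.032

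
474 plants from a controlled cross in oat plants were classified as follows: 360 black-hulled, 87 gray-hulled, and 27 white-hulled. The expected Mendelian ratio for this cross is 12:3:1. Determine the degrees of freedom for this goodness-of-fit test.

A goodness-of-fit test with 3 phenotype classes has df = 3 − 1 = 2.

2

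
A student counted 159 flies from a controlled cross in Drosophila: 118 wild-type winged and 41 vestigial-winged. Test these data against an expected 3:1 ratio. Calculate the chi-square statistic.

0.052

Under the 3:1 hypothesis (Σ ratio = 4, N = 159):
  wild-type winged: 159 × 3/4 = 119.25
  vestigial-winged: 159 × 1/4 = 39.75
χ² = Σ (O − E)² / E
  wild-type winged: (118 − 119.25)² / 119.25 = 0.0131
  vestigial-winged: (41 − 39.75)² / 39.75 = 0.0393
χ² = 0.0131 + 0.0393 = 0.0524 ≈ 0.052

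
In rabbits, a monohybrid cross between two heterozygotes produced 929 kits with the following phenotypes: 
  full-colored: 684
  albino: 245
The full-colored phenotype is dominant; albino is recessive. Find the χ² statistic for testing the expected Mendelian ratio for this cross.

0.933

For a monohybrid cross between heterozygotes with complete dominance, the expected phenotypic ratio is 3:1.
Expected counts for N = 929 under a 3:1 ratio (total parts = 4):
  full-colored: 929 × 3/4 = 696.75
  albino: 929 × 1/4 = 232.25
χ² = Σ (O − E)² / E
  full-colored: (684 − 696.75)² / 696.75 = 0.2333
  albino: (245 − 232.25)² / 232.25 = 0.6999
χ² = 0.2333 + 0.6999 = 0.9332 ≈ 0.933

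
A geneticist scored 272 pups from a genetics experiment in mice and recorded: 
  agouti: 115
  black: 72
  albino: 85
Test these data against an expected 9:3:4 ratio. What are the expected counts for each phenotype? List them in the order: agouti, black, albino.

Under the 9:3:4 hypothesis (Σ ratio = 16, N = 272):
  agouti: 272 × 9/16 = 153
  black: 272 × 3/16 = 51
  albino: 272 × 4/16 = 68

153, 51, 68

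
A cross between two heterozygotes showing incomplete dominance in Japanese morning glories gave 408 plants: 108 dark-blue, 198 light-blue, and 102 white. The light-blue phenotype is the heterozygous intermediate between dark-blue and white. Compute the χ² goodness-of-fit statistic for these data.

0.529

With incomplete dominance, a heterozygote × heterozygote cross gives a 1:2:1 phenotypic ratio.
Expected counts for N = 408 under a 1:2:1 ratio (total parts = 4):
  dark-blue: 408 × 1/4 = 102
  light-blue: 408 × 2/4 = 204
  white: 408 × 1/4 = 102
χ² = Σ (O − E)² / E
  dark-blue: (108 − 102)² / 102 = 0.3529
  light-blue: (198 − 204)² / 204 = 0.1765
  white: (102 − 102)² / 102 = 0.0000
χ² = 0.3529 + 0.1765 + 0.0000 = 0.5294 ≈ 0.529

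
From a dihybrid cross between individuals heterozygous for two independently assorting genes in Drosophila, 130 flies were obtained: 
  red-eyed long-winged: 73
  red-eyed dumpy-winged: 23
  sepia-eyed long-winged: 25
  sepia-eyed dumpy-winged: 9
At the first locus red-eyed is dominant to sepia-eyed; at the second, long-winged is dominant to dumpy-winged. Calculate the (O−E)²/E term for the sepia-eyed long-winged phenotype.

0.016

A dihybrid F₂ with independent assortment and complete dominance at both loci gives a 9:3:3:1 phenotypic ratio.
The 9:3:3:1 ratio has 16 parts, so with N = 130 the expected counts are:
  red-eyed long-winged: 130 × 9/16 = 73.125
  red-eyed dumpy-winged: 130 × 3/16 = 24.375
  sepia-eyed long-winged: 130 × 3/16 = 24.375
  sepia-eyed dumpy-winged: 130 × 1/16 = 8.125
Contribution of sepia-eyed long-winged: (25 − 24.375)² / 24.375 = 0.0160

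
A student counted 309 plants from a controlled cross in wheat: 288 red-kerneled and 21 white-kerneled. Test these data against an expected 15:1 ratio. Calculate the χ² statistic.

0.157

The 15:1 ratio has 16 parts, so with N = 309 the expected counts are:
  red-kerneled: 309 × 15/16 = 289.6875
  white-kerneled: 309 × 1/16 = 19.3125
χ² = Σ (O − E)² / E
  red-kerneled: (288 − 289.6875)² / 289.6875 = 0.0098
  white-kerneled: (21 − 19.3125)² / 19.3125 = 0.1475
χ² = 0.0098 + 0.1475 = 0.1573 ≈ 0.157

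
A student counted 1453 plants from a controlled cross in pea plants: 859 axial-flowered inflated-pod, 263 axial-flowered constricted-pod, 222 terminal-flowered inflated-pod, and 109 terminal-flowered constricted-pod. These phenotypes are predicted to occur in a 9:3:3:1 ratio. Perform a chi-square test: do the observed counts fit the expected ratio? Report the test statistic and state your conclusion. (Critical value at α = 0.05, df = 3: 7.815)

15.433; not consistent

Expected counts for N = 1453 under a 9:3:3:1 ratio (total parts = 16):
  axial-flowered inflated-pod: 1453 × 9/16 = 817.3125
  axial-flowered constricted-pod: 1453 × 3/16 = 272.4375
  terminal-flowered inflated-pod: 1453 × 3/16 = 272.4375
  terminal-flowered constricted-pod: 1453 × 1/16 = 90.8125
χ² = Σ (O − E)² / E
  axial-flowered inflated-pod: (859 − 817.3125)² / 817.3125 = 2.1263
  axial-flowered constricted-pod: (263 − 272.4375)² / 272.4375 = 0.3269
  terminal-flowered inflated-pod: (222 − 272.4375)² / 272.4375 = 9.3377
  terminal-flowered constricted-pod: (109 − 90.8125)² / 90.8125 = 3.6425
χ² = 2.1263 + 0.3269 + 9.3377 + 3.6425 = 15.4334 ≈ 15.433
Degrees of freedom = 4 − 1 = 3; critical value at α = 0.05 is 7.815.
Since 15.433 > 7.815, we reject the null hypothesis — the data do not fit the 9:3:3:1 ratio.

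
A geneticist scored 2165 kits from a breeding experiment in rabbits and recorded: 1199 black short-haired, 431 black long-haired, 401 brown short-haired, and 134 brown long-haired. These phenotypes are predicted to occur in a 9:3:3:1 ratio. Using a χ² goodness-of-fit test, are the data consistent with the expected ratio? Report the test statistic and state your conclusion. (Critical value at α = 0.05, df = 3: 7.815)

1.911; consistent

Total ratio parts = 16. Expected numbers out of 2165:
  black short-haired: 2165 × 9/16 = 1217.8125
  black long-haired: 2165 × 3/16 = 405.9375
  brown short-haired: 2165 × 3/16 = 405.9375
  brown long-haired: 2165 × 1/16 = 135.3125
χ² = Σ (O − E)² / E
  black short-haired: (1199 − 1217.8125)² / 1217.8125 = 0.2906
  black long-haired: (431 − 405.9375)² / 405.9375 = 1.5474
  brown short-haired: (401 − 405.9375)² / 405.9375 = 0.0601
  brown long-haired: (134 − 135.3125)² / 135.3125 = 0.0127
χ² = 0.2906 + 1.5474 + 0.0601 + 0.0127 = 1.9108 ≈ 1.911
Degrees of freedom = 4 − 1 = 3; critical value at α = 0.05 is 7.815.
Since 1.911 < 7.815, we fail to reject the null hypothesis — the data are consistent with the 9:3:3:1 ratio.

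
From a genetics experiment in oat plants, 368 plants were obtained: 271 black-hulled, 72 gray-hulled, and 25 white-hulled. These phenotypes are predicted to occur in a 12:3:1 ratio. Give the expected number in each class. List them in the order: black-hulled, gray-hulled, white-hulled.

Expected counts for N = 368 under a 12:3:1 ratio (total parts = 16):
  black-hulled: 368 × 12/16 = 276
  gray-hulled: 368 × 3/16 = 69
  white-hulled: 368 × 1/16 = 23

276, 69, 23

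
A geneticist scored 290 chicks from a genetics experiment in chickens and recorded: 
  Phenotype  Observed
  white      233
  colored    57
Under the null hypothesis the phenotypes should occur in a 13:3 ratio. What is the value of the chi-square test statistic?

Total ratio parts = 16. Expected numbers out of 290:
  white: 290 × 13/16 = 235.625
  colored: 290 × 3/16 = 54.375
χ² = Σ (O − E)² / E
  white: (233 − 235.625)² / 235.625 = 0.0292
  colored: (57 − 54.375)² / 54.375 = 0.1267
χ² = 0.0292 + 0.1267 = 0.1559 ≈ 0.156

0.156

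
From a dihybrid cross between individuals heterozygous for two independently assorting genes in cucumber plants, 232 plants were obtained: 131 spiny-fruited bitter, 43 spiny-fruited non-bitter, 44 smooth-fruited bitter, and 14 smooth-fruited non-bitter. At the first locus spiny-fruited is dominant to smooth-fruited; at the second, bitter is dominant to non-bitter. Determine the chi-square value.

0.031

A dihybrid F₂ with independent assortment and complete dominance at both loci gives a 9:3:3:1 phenotypic ratio.
Total ratio parts = 16. Expected numbers out of 232:
  spiny-fruited bitter: 232 × 9/16 = 130.5
  spiny-fruited non-bitter: 232 × 3/16 = 43.5
  smooth-fruited bitter: 232 × 3/16 = 43.5
  smooth-fruited non-bitter: 232 × 1/16 = 14.5
χ² = Σ (O − E)² / E
  spiny-fruited bitter: (131 − 130.5)² / 130.5 = 0.0019
  spiny-fruited non-bitter: (43 − 43.5)² / 43.5 = 0.0057
  smooth-fruited bitter: (44 − 43.5)² / 43.5 = 0.0057
  smooth-fruited non-bitter: (14 − 14.5)² / 14.5 = 0.0172
χ² = 0.0019 + 0.0057 + 0.0057 + 0.0172 = 0.0305 ≈ 0.031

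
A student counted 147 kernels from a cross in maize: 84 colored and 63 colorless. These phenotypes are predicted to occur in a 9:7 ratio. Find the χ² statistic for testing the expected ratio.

0.048

Total ratio parts = 16. Expected numbers out of 147:
  colored: 147 × 9/16 = 82.6875
  colorless: 147 × 7/16 = 64.3125
χ² = Σ (O − E)² / E
  colored: (84 − 82.6875)² / 82.6875 = 0.0208
  colorless: (63 − 64.3125)² / 64.3125 = 0.0268
χ² = 0.0208 + 0.0268 = 0.0476 ≈ 0.048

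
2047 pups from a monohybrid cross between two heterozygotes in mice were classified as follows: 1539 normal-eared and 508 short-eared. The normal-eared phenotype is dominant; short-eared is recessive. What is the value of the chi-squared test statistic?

For a monohybrid cross between heterozygotes with complete dominance, the expected phenotypic ratio is 3:1.
Expected counts for N = 2047 under a 3:1 ratio (total parts = 4):
  normal-eared: 2047 × 3/4 = 1535.25
  short-eared: 2047 × 1/4 = 511.75
χ² = Σ (O − E)² / E
  normal-eared: (1539 − 1535.25)² / 1535.25 = 0.0092
  short-eared: (508 − 511.75)² / 511.75 = 0.0275
χ² = 0.0092 + 0.0275 = 0.0367 ≈ 0.037

0.037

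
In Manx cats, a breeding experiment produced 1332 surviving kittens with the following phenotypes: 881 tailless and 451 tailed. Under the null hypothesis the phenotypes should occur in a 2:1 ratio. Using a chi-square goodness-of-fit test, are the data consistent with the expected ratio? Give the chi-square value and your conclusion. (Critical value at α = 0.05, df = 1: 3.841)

Under the 2:1 hypothesis (Σ ratio = 3, N = 1332):
  tailless: 1332 × 2/3 = 888
  tailed: 1332 × 1/3 = 444
χ² = Σ (O − E)² / E
  tailless: (881 − 888)² / 888 = 0.0552
  tailed: (451 − 444)² / 444 = 0.1104
χ² = 0.0552 + 0.1104 = 0.1656 ≈ 0.166
Degrees of freedom = 2 − 1 = 1; critical value at α = 0.05 is 3.841.
Since 0.166 < 3.841, we fail to reject the null hypothesis — the data are consistent with the 2:1 ratio.

0.166; consistent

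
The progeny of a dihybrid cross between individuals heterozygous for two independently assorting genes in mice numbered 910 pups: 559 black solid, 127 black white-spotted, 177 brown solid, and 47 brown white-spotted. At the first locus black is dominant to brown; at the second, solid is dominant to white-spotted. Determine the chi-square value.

17.445

A dihybrid F₂ with independent assortment and complete dominance at both loci gives a 9:3:3:1 phenotypic ratio.
The 9:3:3:1 ratio has 16 parts, so with N = 910 the expected counts are:
  black solid: 910 × 9/16 = 511.875
  black white-spotted: 910 × 3/16 = 170.625
  brown solid: 910 × 3/16 = 170.625
  brown white-spotted: 910 × 1/16 = 56.875
χ² = Σ (O − E)² / E
  black solid: (559 − 511.875)² / 511.875 = 4.3385
  black white-spotted: (127 − 170.625)² / 170.625 = 11.1539
  brown solid: (177 − 170.625)² / 170.625 = 0.2382
  brown white-spotted: (47 − 56.875)² / 56.875 = 1.7146
χ² = 4.3385 + 11.1539 + 0.2382 + 1.7146 = 17.4452 ≈ 17.445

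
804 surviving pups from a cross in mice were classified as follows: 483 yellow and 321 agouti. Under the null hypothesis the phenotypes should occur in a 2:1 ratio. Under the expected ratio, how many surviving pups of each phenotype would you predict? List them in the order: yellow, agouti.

536, 268

Total ratio parts = 3. Expected numbers out of 804:
  yellow: 804 × 2/3 = 536
  agouti: 804 × 1/3 = 268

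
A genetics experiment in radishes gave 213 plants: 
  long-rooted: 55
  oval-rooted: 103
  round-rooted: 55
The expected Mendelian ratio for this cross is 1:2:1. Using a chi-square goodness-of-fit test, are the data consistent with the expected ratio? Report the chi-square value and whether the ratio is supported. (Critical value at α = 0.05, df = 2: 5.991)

Expected counts for N = 213 under a 1:2:1 ratio (total parts = 4):
  long-rooted: 213 × 1/4 = 53.25
  oval-rooted: 213 × 2/4 = 106.5
  round-rooted: 213 × 1/4 = 53.25
χ² = Σ (O − E)² / E
  long-rooted: (55 − 53.25)² / 53.25 = 0.0575
  oval-rooted: (103 − 106.5)² / 106.5 = 0.1150
  round-rooted: (55 − 53.25)² / 53.25 = 0.0575
χ² = 0.0575 + 0.1150 + 0.0575 = 0.230
Degrees of freedom = 3 − 1 = 2; critical value at α = 0.05 is 5.991.
Since 0.230 < 5.991, we fail to reject the null hypothesis — the data are consistent with the 1:2:1 ratio.

0.230; consistent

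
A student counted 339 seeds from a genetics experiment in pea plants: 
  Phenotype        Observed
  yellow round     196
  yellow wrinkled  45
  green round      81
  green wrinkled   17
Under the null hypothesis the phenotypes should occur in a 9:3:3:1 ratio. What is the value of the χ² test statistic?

11.180

Expected counts for N = 339 under a 9:3:3:1 ratio (total parts = 16):
  yellow round: 339 × 9/16 = 190.6875
  yellow wrinkled: 339 × 3/16 = 63.5625
  green round: 339 × 3/16 = 63.5625
  green wrinkled: 339 × 1/16 = 21.1875
χ² = Σ (O − E)² / E
  yellow round: (196 − 190.6875)² / 190.6875 = 0.1480
  yellow wrinkled: (45 − 63.5625)² / 63.5625 = 5.4209
  green round: (81 − 63.5625)² / 63.5625 = 4.7837
  green wrinkled: (17 − 21.1875)² / 21.1875 = 0.8276
χ² = 0.1480 + 5.4209 + 4.7837 + 0.8276 = 11.1802 ≈ 11.180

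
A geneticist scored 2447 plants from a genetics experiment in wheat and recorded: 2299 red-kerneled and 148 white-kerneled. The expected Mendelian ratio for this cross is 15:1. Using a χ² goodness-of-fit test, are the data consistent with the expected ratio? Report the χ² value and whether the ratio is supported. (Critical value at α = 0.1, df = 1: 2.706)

Under the 15:1 hypothesis (Σ ratio = 16, N = 2447):
  red-kerneled: 2447 × 15/16 = 2294.0625
  white-kerneled: 2447 × 1/16 = 152.9375
χ² = Σ (O − E)² / E
  red-kerneled: (2299 − 2294.0625)² / 2294.0625 = 0.0106
  white-kerneled: (148 − 152.9375)² / 152.9375 = 0.1594
χ² = 0.0106 + 0.1594 = 0.170
Degrees of freedom = 2 − 1 = 1; critical value at α = 0.1 is 2.706.
Since 0.170 < 2.706, we fail to reject the null hypothesis — the data are consistent with the 15:1 ratio.

0.170; consistent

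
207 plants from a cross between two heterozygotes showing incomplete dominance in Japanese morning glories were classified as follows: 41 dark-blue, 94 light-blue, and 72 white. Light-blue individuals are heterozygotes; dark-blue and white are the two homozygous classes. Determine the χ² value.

11.029

With incomplete dominance, a heterozygote × heterozygote cross gives a 1:2:1 phenotypic ratio.
Expected counts for N = 207 under a 1:2:1 ratio (total parts = 4):
  dark-blue: 207 × 1/4 = 51.75
  light-blue: 207 × 2/4 = 103.5
  white: 207 × 1/4 = 51.75
χ² = Σ (O − E)² / E
  dark-blue: (41 − 51.75)² / 51.75 = 2.2331
  light-blue: (94 − 103.5)² / 103.5 = 0.8720
  white: (72 − 51.75)² / 51.75 = 7.9239
χ² = 2.2331 + 0.8720 + 7.9239 = 11.029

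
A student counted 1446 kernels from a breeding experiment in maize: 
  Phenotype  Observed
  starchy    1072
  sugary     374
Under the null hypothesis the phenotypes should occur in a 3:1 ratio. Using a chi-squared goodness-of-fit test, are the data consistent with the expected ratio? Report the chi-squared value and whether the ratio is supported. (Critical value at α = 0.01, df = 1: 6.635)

Under the 3:1 hypothesis (Σ ratio = 4, N = 1446):
  starchy: 1446 × 3/4 = 1084.5
  sugary: 1446 × 1/4 = 361.5
χ² = Σ (O − E)² / E
  starchy: (1072 − 1084.5)² / 1084.5 = 0.1441
  sugary: (374 − 361.5)² / 361.5 = 0.4322
χ² = 0.1441 + 0.4322 = 0.5763 ≈ 0.576
Degrees of freedom = 2 − 1 = 1; critical value at α = 0.01 is 6.635.
Since 0.576 < 6.635, we fail to reject the null hypothesis — the data are consistent with the 3:1 ratio.

0.576; consistent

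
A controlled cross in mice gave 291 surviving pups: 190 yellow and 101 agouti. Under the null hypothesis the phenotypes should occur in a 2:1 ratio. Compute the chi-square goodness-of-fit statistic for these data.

Total ratio parts = 3. Expected numbers out of 291:
  yellow: 291 × 2/3 = 194
  agouti: 291 × 1/3 = 97
χ² = Σ (O − E)² / E
  yellow: (190 − 194)² / 194 = 0.0825
  agouti: (101 − 97)² / 97 = 0.1649
χ² = 0.0825 + 0.1649 = 0.2474 ≈ 0.247

0.247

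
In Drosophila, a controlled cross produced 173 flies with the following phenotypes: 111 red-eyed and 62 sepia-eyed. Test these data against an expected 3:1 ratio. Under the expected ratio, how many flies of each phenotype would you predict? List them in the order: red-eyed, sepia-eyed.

Under the 3:1 hypothesis (Σ ratio = 4, N = 173):
  red-eyed: 173 × 3/4 = 129.75
  sepia-eyed: 173 × 1/4 = 43.25

129.75, 43.25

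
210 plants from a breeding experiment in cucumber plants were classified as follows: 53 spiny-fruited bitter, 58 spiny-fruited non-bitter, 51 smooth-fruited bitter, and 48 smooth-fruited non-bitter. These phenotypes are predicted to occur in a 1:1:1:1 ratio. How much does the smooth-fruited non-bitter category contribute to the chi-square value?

Expected counts for N = 210 under a 1:1:1:1 ratio (total parts = 4):
  spiny-fruited bitter: 210 × 1/4 = 52.5
  spiny-fruited non-bitter: 210 × 1/4 = 52.5
  smooth-fruited bitter: 210 × 1/4 = 52.5
  smooth-fruited non-bitter: 210 × 1/4 = 52.5
Contribution of smooth-fruited non-bitter: (48 − 52.5)² / 52.5 = 0.3857

0.386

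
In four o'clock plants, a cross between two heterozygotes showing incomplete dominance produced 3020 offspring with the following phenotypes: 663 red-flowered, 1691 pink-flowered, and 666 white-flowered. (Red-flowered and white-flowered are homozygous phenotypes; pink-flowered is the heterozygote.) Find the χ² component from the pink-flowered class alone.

With incomplete dominance, a heterozygote × heterozygote cross gives a 1:2:1 phenotypic ratio.
Under the 1:2:1 hypothesis (Σ ratio = 4, N = 3020):
  red-flowered: 3020 × 1/4 = 755
  pink-flowered: 3020 × 2/4 = 1510
  white-flowered: 3020 × 1/4 = 755
Contribution of pink-flowered: (1691 − 1510)² / 1510 = 21.6960

21.696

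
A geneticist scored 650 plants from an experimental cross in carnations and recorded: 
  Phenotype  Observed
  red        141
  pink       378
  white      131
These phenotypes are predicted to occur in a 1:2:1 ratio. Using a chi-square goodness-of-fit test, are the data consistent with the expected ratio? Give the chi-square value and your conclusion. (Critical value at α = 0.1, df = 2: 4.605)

17.594; not consistent

Total ratio parts = 4. Expected numbers out of 650:
  red: 650 × 1/4 = 162.5
  pink: 650 × 2/4 = 325
  white: 650 × 1/4 = 162.5
χ² = Σ (O − E)² / E
  red: (141 − 162.5)² / 162.5 = 2.8446
  pink: (378 − 325)² / 325 = 8.6431
  white: (131 − 162.5)² / 162.5 = 6.1062
χ² = 2.8446 + 8.6431 + 6.1062 = 17.5939 ≈ 17.594
Degrees of freedom = 3 − 1 = 2; critical value at α = 0.1 is 4.605.
Since 17.594 > 4.605, we reject the null hypothesis — the data do not fit the 1:2:1 ratio.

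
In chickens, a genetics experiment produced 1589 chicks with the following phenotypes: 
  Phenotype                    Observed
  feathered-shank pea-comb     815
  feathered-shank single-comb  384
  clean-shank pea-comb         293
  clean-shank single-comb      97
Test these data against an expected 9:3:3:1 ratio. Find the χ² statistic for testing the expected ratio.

Total ratio parts = 16. Expected numbers out of 1589:
  feathered-shank pea-comb: 1589 × 9/16 = 893.8125
  feathered-shank single-comb: 1589 × 3/16 = 297.9375
  clean-shank pea-comb: 1589 × 3/16 = 297.9375
  clean-shank single-comb: 1589 × 1/16 = 99.3125
χ² = Σ (O − E)² / E
  feathered-shank pea-comb: (815 − 893.8125)² / 893.8125 = 6.9493
  feathered-shank single-comb: (384 − 297.9375)² / 297.9375 = 24.8601
  clean-shank pea-comb: (293 − 297.9375)² / 297.9375 = 0.0818
  clean-shank single-comb: (97 − 99.3125)² / 99.3125 = 0.0538
χ² = 6.9493 + 24.8601 + 0.0818 + 0.0538 = 31.945

31.945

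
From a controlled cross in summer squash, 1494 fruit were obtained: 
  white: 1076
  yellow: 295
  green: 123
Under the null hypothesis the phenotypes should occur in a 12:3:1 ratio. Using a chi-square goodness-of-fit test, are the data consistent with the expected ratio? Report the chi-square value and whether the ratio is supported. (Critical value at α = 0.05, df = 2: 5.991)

Expected counts for N = 1494 under a 12:3:1 ratio (total parts = 16):
  white: 1494 × 12/16 = 1120.5
  yellow: 1494 × 3/16 = 280.125
  green: 1494 × 1/16 = 93.375
χ² = Σ (O − E)² / E
  white: (1076 − 1120.5)² / 1120.5 = 1.7673
  yellow: (295 − 280.125)² / 280.125 = 0.7899
  green: (123 − 93.375)² / 93.375 = 9.3991
χ² = 1.7673 + 0.7899 + 9.3991 = 11.9563 ≈ 11.956
Degrees of freedom = 3 − 1 = 2; critical value at α = 0.05 is 5.991.
Since 11.956 > 5.991, we reject the null hypothesis — the data do not fit the 12:3:1 ratio.

11.956; not consistent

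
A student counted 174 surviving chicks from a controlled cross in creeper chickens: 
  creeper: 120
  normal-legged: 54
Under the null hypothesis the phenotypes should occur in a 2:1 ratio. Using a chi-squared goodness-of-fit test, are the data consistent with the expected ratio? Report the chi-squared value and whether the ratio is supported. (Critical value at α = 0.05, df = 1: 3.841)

0.414; consistent

Total ratio parts = 3. Expected numbers out of 174:
  creeper: 174 × 2/3 = 116
  normal-legged: 174 × 1/3 = 58
χ² = Σ (O − E)² / E
  creeper: (120 − 116)² / 116 = 0.1379
  normal-legged: (54 − 58)² / 58 = 0.2759
χ² = 0.1379 + 0.2759 = 0.4138 ≈ 0.414
Degrees of freedom = 2 − 1 = 1; critical value at α = 0.05 is 3.841.
Since 0.414 < 3.841, we fail to reject the null hypothesis — the data are consistent with the 2:1 ratio.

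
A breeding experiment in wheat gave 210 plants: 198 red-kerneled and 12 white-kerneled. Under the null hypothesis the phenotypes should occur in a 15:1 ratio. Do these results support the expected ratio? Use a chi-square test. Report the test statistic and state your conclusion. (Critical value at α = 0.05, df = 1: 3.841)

Under the 15:1 hypothesis (Σ ratio = 16, N = 210):
  red-kerneled: 210 × 15/16 = 196.875
  white-kerneled: 210 × 1/16 = 13.125
χ² = Σ (O − E)² / E
  red-kerneled: (198 − 196.875)² / 196.875 = 0.0064
  white-kerneled: (12 − 13.125)² / 13.125 = 0.0964
χ² = 0.0064 + 0.0964 = 0.1028 ≈ 0.103
Degrees of freedom = 2 − 1 = 1; critical value at α = 0.05 is 3.841.
Since 0.103 < 3.841, we fail to reject the null hypothesis — the data are consistent with the 15:1 ratio.

0.103; consistent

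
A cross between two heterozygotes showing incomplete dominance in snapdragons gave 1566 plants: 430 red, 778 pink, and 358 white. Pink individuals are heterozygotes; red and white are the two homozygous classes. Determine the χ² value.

With incomplete dominance, a heterozygote × heterozygote cross gives a 1:2:1 phenotypic ratio.
The 1:2:1 ratio has 4 parts, so with N = 1566 the expected counts are:
  red: 1566 × 1/4 = 391.5
  pink: 1566 × 2/4 = 783
  white: 1566 × 1/4 = 391.5
χ² = Σ (O − E)² / E
  red: (430 − 391.5)² / 391.5 = 3.7861
  pink: (778 − 783)² / 783 = 0.0319
  white: (358 − 391.5)² / 391.5 = 2.8665
χ² = 3.7861 + 0.0319 + 2.8665 = 6.6845 ≈ 6.685

6.685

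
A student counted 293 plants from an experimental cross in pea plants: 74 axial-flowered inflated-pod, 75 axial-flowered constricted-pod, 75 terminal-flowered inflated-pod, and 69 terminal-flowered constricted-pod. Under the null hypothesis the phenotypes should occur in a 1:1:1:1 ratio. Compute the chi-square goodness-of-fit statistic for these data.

0.338

The 1:1:1:1 ratio has 4 parts, so with N = 293 the expected counts are:
  axial-flowered inflated-pod: 293 × 1/4 = 73.25
  axial-flowered constricted-pod: 293 × 1/4 = 73.25
  terminal-flowered inflated-pod: 293 × 1/4 = 73.25
  terminal-flowered constricted-pod: 293 × 1/4 = 73.25
χ² = Σ (O − E)² / E
  axial-flowered inflated-pod: (74 − 73.25)² / 73.25 = 0.0077
  axial-flowered constricted-pod: (75 − 73.25)² / 73.25 = 0.0418
  terminal-flowered inflated-pod: (75 − 73.25)² / 73.25 = 0.0418
  terminal-flowered constricted-pod: (69 − 73.25)² / 73.25 = 0.2466
χ² = 0.0077 + 0.0418 + 0.0418 + 0.2466 = 0.3379 ≈ 0.338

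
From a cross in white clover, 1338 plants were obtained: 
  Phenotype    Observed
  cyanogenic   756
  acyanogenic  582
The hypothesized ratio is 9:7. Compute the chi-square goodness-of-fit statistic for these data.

Total ratio parts = 16. Expected numbers out of 1338:
  cyanogenic: 1338 × 9/16 = 752.625
  acyanogenic: 1338 × 7/16 = 585.375
χ² = Σ (O − E)² / E
  cyanogenic: (756 − 752.625)² / 752.625 = 0.0151
  acyanogenic: (582 − 585.375)² / 585.375 = 0.0195
χ² = 0.0151 + 0.0195 = 0.0346 ≈ 0.035

0.035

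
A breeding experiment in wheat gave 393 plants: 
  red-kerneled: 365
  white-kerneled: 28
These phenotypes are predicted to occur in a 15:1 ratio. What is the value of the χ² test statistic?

0.513

Under the 15:1 hypothesis (Σ ratio = 16, N = 393):
  red-kerneled: 393 × 15/16 = 368.4375
  white-kerneled: 393 × 1/16 = 24.5625
χ² = Σ (O − E)² / E
  red-kerneled: (365 − 368.4375)² / 368.4375 = 0.0321
  white-kerneled: (28 − 24.5625)² / 24.5625 = 0.4811
χ² = 0.0321 + 0.4811 = 0.5132 ≈ 0.513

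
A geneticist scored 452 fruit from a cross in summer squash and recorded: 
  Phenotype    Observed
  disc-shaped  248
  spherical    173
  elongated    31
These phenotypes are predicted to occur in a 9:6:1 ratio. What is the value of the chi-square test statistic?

Under the 9:6:1 hypothesis (Σ ratio = 16, N = 452):
  disc-shaped: 452 × 9/16 = 254.25
  spherical: 452 × 6/16 = 169.5
  elongated: 452 × 1/16 = 28.25
χ² = Σ (O − E)² / E
  disc-shaped: (248 − 254.25)² / 254.25 = 0.1536
  spherical: (173 − 169.5)² / 169.5 = 0.0723
  elongated: (31 − 28.25)² / 28.25 = 0.2677
χ² = 0.1536 + 0.0723 + 0.2677 = 0.4936 ≈ 0.494

0.494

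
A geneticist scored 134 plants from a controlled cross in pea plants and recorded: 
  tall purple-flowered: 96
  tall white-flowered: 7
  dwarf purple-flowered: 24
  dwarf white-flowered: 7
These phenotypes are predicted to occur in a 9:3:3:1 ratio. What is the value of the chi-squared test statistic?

Under the 9:3:3:1 hypothesis (Σ ratio = 16, N = 134):
  tall purple-flowered: 134 × 9/16 = 75.375
  tall white-flowered: 134 × 3/16 = 25.125
  dwarf purple-flowered: 134 × 3/16 = 25.125
  dwarf white-flowered: 134 × 1/16 = 8.375
χ² = Σ (O − E)² / E
  tall purple-flowered: (96 − 75.375)² / 75.375 = 5.6437
  tall white-flowered: (7 − 25.125)² / 25.125 = 13.0752
  dwarf purple-flowered: (24 − 25.125)² / 25.125 = 0.0504
  dwarf white-flowered: (7 − 8.375)² / 8.375 = 0.2257
χ² = 5.6437 + 13.0752 + 0.0504 + 0.2257 = 18.995

18.995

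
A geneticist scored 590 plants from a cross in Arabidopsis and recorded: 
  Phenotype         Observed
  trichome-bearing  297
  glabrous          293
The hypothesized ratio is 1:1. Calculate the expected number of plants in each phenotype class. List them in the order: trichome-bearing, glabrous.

The 1:1 ratio has 2 parts, so with N = 590 the expected counts are:
  trichome-bearing: 590 × 1/2 = 295
  glabrous: 590 × 1/2 = 295

295, 295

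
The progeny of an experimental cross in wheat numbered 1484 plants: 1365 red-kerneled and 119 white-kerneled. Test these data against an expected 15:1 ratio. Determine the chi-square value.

Total ratio parts = 16. Expected numbers out of 1484:
  red-kerneled: 1484 × 15/16 = 1391.25
  white-kerneled: 1484 × 1/16 = 92.75
χ² = Σ (O − E)² / E
  red-kerneled: (1365 − 1391.25)² / 1391.25 = 0.4953
  white-kerneled: (119 − 92.75)² / 92.75 = 7.4292
χ² = 0.4953 + 7.4292 = 7.9245 ≈ 7.925

7.925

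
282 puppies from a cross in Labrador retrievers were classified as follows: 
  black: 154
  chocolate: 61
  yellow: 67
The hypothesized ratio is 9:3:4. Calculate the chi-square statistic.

Under the 9:3:4 hypothesis (Σ ratio = 16, N = 282):
  black: 282 × 9/16 = 158.625
  chocolate: 282 × 3/16 = 52.875
  yellow: 282 × 4/16 = 70.5
χ² = Σ (O − E)² / E
  black: (154 − 158.625)² / 158.625 = 0.1349
  chocolate: (61 − 52.875)² / 52.875 = 1.2485
  yellow: (67 − 70.5)² / 70.5 = 0.1738
χ² = 0.1349 + 1.2485 + 0.1738 = 1.5572 ≈ 1.557

1.557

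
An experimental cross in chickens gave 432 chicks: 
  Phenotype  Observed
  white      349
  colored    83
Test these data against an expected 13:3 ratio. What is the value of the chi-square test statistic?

Under the 13:3 hypothesis (Σ ratio = 16, N = 432):
  white: 432 × 13/16 = 351
  colored: 432 × 3/16 = 81
χ² = Σ (O − E)² / E
  white: (349 − 351)² / 351 = 0.0114
  colored: (83 − 81)² / 81 = 0.0494
χ² = 0.0114 + 0.0494 = 0.0608 ≈ 0.061

0.061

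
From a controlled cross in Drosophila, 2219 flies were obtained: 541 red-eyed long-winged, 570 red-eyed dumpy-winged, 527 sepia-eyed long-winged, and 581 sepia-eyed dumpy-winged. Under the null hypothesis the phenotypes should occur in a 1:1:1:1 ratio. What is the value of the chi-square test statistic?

3.390

Under the 1:1:1:1 hypothesis (Σ ratio = 4, N = 2219):
  red-eyed long-winged: 2219 × 1/4 = 554.75
  red-eyed dumpy-winged: 2219 × 1/4 = 554.75
  sepia-eyed long-winged: 2219 × 1/4 = 554.75
  sepia-eyed dumpy-winged: 2219 × 1/4 = 554.75
χ² = Σ (O − E)² / E
  red-eyed long-winged: (541 − 554.75)² / 554.75 = 0.3408
  red-eyed dumpy-winged: (570 − 554.75)² / 554.75 = 0.4192
  sepia-eyed long-winged: (527 − 554.75)² / 554.75 = 1.3881
  sepia-eyed dumpy-winged: (581 − 554.75)² / 554.75 = 1.2421
χ² = 0.3408 + 0.4192 + 1.3881 + 1.2421 = 3.3902 ≈ 3.390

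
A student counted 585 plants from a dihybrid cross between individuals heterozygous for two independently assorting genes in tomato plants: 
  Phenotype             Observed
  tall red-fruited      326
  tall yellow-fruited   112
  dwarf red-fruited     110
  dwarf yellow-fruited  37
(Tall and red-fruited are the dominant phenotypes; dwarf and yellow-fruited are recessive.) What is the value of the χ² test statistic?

0.083

A dihybrid F₂ with independent assortment and complete dominance at both loci gives a 9:3:3:1 phenotypic ratio.
Under the 9:3:3:1 hypothesis (Σ ratio = 16, N = 585):
  tall red-fruited: 585 × 9/16 = 329.0625
  tall yellow-fruited: 585 × 3/16 = 109.6875
  dwarf red-fruited: 585 × 3/16 = 109.6875
  dwarf yellow-fruited: 585 × 1/16 = 36.5625
χ² = Σ (O − E)² / E
  tall red-fruited: (326 − 329.0625)² / 329.0625 = 0.0285
  tall yellow-fruited: (112 − 109.6875)² / 109.6875 = 0.0488
  dwarf red-fruited: (110 − 109.6875)² / 109.6875 = 0.0009
  dwarf yellow-fruited: (37 − 36.5625)² / 36.5625 = 0.0052
χ² = 0.0285 + 0.0488 + 0.0009 + 0.0052 = 0.0834 ≈ 0.083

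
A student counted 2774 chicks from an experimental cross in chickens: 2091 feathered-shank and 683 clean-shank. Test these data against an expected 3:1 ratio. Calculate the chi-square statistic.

Total ratio parts = 4. Expected numbers out of 2774:
  feathered-shank: 2774 × 3/4 = 2080.5
  clean-shank: 2774 × 1/4 = 693.5
χ² = Σ (O − E)² / E
  feathered-shank: (2091 − 2080.5)² / 2080.5 = 0.0530
  clean-shank: (683 − 693.5)² / 693.5 = 0.1590
χ² = 0.0530 + 0.1590 = 0.212

0.212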